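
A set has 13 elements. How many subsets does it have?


Number of subsets = 2^n
= 2^13
= 8192

|P(A)| = 8192


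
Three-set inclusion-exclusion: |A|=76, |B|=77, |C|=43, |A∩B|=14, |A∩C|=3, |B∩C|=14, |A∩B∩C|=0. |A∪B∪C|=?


|A∪B∪C| = |A|+|B|+|C| - |A∩B|-|A∩C|-|B∩C| + |A∩B∩C|
= 76+77+43 - 14-3-14 + 0
= 196 - 31 + 0
= 165

|A ∪ B ∪ C| = 165


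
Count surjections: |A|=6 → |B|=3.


n = |A| = 6, k = |B| = 3. Surjections via inclusion-exclusion:
S(n,k) = Σ(-1)^i × C(k,i) × (k-i)^n, i=0 to k
i=0: (-1)^0×C(3,0)×3^6 = 729
i=1: (-1)^1×C(3,1)×2^6 = -192
i=2: (-1)^2×C(3,2)×1^6 = 3
i=3: (-1)^3×C(3,3)×0^6 = 0
Total = 540

Number of surjections = 540


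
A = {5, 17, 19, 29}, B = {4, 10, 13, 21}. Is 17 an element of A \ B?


A = {5, 17, 19, 29}, B = {4, 10, 13, 21}
A \ B = elements in A but not in B
A \ B = {5, 17, 19, 29}
Checking if 17 ∈ A \ B
17 is in A \ B → True

17 ∈ A \ B


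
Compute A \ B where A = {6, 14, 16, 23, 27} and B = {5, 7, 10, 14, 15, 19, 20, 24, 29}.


A \ B = elements in A but not in B
A = {6, 14, 16, 23, 27}
B = {5, 7, 10, 14, 15, 19, 20, 24, 29}
Remove from A any elements in B
A \ B = {6, 16, 23, 27}

A \ B = {6, 16, 23, 27}


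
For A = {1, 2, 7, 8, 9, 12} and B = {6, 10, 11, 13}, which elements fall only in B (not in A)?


A = {1, 2, 7, 8, 9, 12}
B = {6, 10, 11, 13}
Region: only in B (not in A)
Elements: {6, 10, 11, 13}

Elements only in B (not in A): {6, 10, 11, 13}


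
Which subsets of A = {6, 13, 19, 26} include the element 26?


A subset of A contains 26 iff the remaining 3 elements form any subset of A \ {26}.
Count: 2^(n-1) = 2^3 = 8
Subsets containing 26: {26}, {6, 26}, {13, 26}, {19, 26}, {6, 13, 26}, {6, 19, 26}, {13, 19, 26}, {6, 13, 19, 26}

Subsets containing 26 (8 total): {26}, {6, 26}, {13, 26}, {19, 26}, {6, 13, 26}, {6, 19, 26}, {13, 19, 26}, {6, 13, 19, 26}


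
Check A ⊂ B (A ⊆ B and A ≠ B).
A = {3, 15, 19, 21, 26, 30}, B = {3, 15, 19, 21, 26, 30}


A ⊂ B requires: A ⊆ B AND A ≠ B.
A ⊆ B? Yes
A = B? Yes
A = B, so A is not a PROPER subset.

No, A is not a proper subset of B


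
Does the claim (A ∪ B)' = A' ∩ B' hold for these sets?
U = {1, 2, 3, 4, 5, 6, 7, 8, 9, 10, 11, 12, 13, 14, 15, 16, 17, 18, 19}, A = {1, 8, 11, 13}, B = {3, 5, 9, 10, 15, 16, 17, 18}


LHS: A ∪ B = {1, 3, 5, 8, 9, 10, 11, 13, 15, 16, 17, 18}
(A ∪ B)' = U \ (A ∪ B) = {2, 4, 6, 7, 12, 14, 19}
A' = {2, 3, 4, 5, 6, 7, 9, 10, 12, 14, 15, 16, 17, 18, 19}, B' = {1, 2, 4, 6, 7, 8, 11, 12, 13, 14, 19}
Claimed RHS: A' ∩ B' = {2, 4, 6, 7, 12, 14, 19}
Identity is VALID: LHS = RHS = {2, 4, 6, 7, 12, 14, 19} ✓

Identity is valid. (A ∪ B)' = A' ∩ B' = {2, 4, 6, 7, 12, 14, 19}


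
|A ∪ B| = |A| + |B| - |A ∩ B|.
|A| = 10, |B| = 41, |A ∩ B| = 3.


|A ∪ B| = |A| + |B| - |A ∩ B|
= 10 + 41 - 3
= 48

|A ∪ B| = 48


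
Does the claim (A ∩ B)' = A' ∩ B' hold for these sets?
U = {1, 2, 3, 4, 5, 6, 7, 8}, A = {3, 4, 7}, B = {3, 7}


LHS: A ∩ B = {3, 7}
(A ∩ B)' = U \ (A ∩ B) = {1, 2, 4, 5, 6, 8}
A' = {1, 2, 5, 6, 8}, B' = {1, 2, 4, 5, 6, 8}
Claimed RHS: A' ∩ B' = {1, 2, 5, 6, 8}
Identity is INVALID: LHS = {1, 2, 4, 5, 6, 8} but the RHS claimed here equals {1, 2, 5, 6, 8}. The correct form is (A ∩ B)' = A' ∪ B'.

Identity is invalid: (A ∩ B)' = {1, 2, 4, 5, 6, 8} but A' ∩ B' = {1, 2, 5, 6, 8}. The correct De Morgan law is (A ∩ B)' = A' ∪ B'.


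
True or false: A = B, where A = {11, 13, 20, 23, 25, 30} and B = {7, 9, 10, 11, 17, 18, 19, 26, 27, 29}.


Two sets are equal iff they have exactly the same elements.
A = {11, 13, 20, 23, 25, 30}
B = {7, 9, 10, 11, 17, 18, 19, 26, 27, 29}
Differences: {7, 9, 10, 13, 17, 18, 19, 20, 23, 25, 26, 27, 29, 30}
A ≠ B

No, A ≠ B


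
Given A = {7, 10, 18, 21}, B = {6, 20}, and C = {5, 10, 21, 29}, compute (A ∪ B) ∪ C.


A ∪ B = {6, 7, 10, 18, 20, 21}
(A ∪ B) ∪ C = {5, 6, 7, 10, 18, 20, 21, 29}

A ∪ B ∪ C = {5, 6, 7, 10, 18, 20, 21, 29}


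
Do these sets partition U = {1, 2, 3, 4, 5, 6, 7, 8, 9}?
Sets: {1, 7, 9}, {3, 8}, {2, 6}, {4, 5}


A partition requires: (1) non-empty parts, (2) pairwise disjoint, (3) union = U
Parts: {1, 7, 9}, {3, 8}, {2, 6}, {4, 5}
Union of parts: {1, 2, 3, 4, 5, 6, 7, 8, 9}
U = {1, 2, 3, 4, 5, 6, 7, 8, 9}
All non-empty? True
Pairwise disjoint? True
Covers U? True

Yes, valid partition


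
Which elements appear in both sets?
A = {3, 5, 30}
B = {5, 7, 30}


A ∩ B = elements in both A and B
A = {3, 5, 30}
B = {5, 7, 30}
A ∩ B = {5, 30}

A ∩ B = {5, 30}


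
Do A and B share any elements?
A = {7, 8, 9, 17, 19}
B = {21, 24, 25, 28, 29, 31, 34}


Disjoint means A ∩ B = ∅.
A ∩ B = ∅
A ∩ B = ∅, so A and B are disjoint.

No — A and B share no elements (A ∩ B = ∅), so they are disjoint


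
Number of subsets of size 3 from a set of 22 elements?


C(n,k) = n! / (k!(n-k)!)
C(22,3) = 22! / (3!19!)
= 1540

C(22,3) = 1540


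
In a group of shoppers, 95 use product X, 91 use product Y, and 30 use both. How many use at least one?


|A ∪ B| = |A| + |B| - |A ∩ B|
= 95 + 91 - 30
= 156

|A ∪ B| = 156


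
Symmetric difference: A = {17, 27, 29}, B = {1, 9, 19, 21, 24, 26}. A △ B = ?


A △ B = (A \ B) ∪ (B \ A) = elements in exactly one of A or B
A \ B = {17, 27, 29}
B \ A = {1, 9, 19, 21, 24, 26}
A △ B = {1, 9, 17, 19, 21, 24, 26, 27, 29}

A △ B = {1, 9, 17, 19, 21, 24, 26, 27, 29}


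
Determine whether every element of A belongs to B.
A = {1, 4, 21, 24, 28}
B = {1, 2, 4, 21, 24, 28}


A ⊆ B means every element of A is in B.
All elements of A are in B.
So A ⊆ B.

Yes, A ⊆ B


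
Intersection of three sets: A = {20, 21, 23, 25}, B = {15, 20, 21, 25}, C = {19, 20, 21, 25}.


A ∩ B = {20, 21, 25}
(A ∩ B) ∩ C = {20, 21, 25}

A ∩ B ∩ C = {20, 21, 25}


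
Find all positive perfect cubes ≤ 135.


Checking each candidate:
Condition: positive perfect cubes ≤ 135
Result = {1, 8, 27, 64, 125}

{1, 8, 27, 64, 125}


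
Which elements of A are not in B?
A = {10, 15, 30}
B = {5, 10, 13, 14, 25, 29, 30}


A \ B = elements in A but not in B
A = {10, 15, 30}
B = {5, 10, 13, 14, 25, 29, 30}
Remove from A any elements in B
A \ B = {15}

A \ B = {15}


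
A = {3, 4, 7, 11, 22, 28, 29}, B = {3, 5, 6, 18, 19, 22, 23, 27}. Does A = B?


Two sets are equal iff they have exactly the same elements.
A = {3, 4, 7, 11, 22, 28, 29}
B = {3, 5, 6, 18, 19, 22, 23, 27}
Differences: {4, 5, 6, 7, 11, 18, 19, 23, 27, 28, 29}
A ≠ B

No, A ≠ B


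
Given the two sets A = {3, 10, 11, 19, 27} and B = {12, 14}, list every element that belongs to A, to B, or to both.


A ∪ B = all elements in A or B (or both)
A = {3, 10, 11, 19, 27}
B = {12, 14}
A ∪ B = {3, 10, 11, 12, 14, 19, 27}

A ∪ B = {3, 10, 11, 12, 14, 19, 27}


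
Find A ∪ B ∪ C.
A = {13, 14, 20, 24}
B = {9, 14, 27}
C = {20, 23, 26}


A ∪ B = {9, 13, 14, 20, 24, 27}
(A ∪ B) ∪ C = {9, 13, 14, 20, 23, 24, 26, 27}

A ∪ B ∪ C = {9, 13, 14, 20, 23, 24, 26, 27}


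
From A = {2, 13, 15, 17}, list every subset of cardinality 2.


|A| = 4, so A has C(4,2) = 6 subsets of size 2.
Enumerate by choosing 2 elements from A at a time:
{2, 13}, {2, 15}, {2, 17}, {13, 15}, {13, 17}, {15, 17}

2-element subsets (6 total): {2, 13}, {2, 15}, {2, 17}, {13, 15}, {13, 17}, {15, 17}


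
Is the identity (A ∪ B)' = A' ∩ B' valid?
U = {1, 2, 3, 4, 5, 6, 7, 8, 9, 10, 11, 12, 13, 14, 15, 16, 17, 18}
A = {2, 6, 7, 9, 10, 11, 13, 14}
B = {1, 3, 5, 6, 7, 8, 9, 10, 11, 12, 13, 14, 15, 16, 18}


LHS: A ∪ B = {1, 2, 3, 5, 6, 7, 8, 9, 10, 11, 12, 13, 14, 15, 16, 18}
(A ∪ B)' = U \ (A ∪ B) = {4, 17}
A' = {1, 3, 4, 5, 8, 12, 15, 16, 17, 18}, B' = {2, 4, 17}
Claimed RHS: A' ∩ B' = {4, 17}
Identity is VALID: LHS = RHS = {4, 17} ✓

Identity is valid. (A ∪ B)' = A' ∩ B' = {4, 17}


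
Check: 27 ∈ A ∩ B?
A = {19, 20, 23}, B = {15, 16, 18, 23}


A = {19, 20, 23}, B = {15, 16, 18, 23}
A ∩ B = elements in both A and B
A ∩ B = {23}
Checking if 27 ∈ A ∩ B
27 is not in A ∩ B → False

27 ∉ A ∩ B


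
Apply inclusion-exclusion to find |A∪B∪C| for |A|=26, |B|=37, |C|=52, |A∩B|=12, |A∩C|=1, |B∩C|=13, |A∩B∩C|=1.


|A∪B∪C| = |A|+|B|+|C| - |A∩B|-|A∩C|-|B∩C| + |A∩B∩C|
= 26+37+52 - 12-1-13 + 1
= 115 - 26 + 1
= 90

|A ∪ B ∪ C| = 90


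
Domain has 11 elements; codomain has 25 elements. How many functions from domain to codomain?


Each of |A| = 11 inputs maps to any of |B| = 25 outputs.
# functions = |B|^|A| = 25^11
= 2384185791015625

Number of functions = 2384185791015625


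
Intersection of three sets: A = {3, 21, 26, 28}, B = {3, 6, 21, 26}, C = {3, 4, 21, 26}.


A ∩ B = {3, 21, 26}
(A ∩ B) ∩ C = {3, 21, 26}

A ∩ B ∩ C = {3, 21, 26}


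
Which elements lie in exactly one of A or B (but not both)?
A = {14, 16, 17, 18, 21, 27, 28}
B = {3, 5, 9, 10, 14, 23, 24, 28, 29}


A △ B = (A \ B) ∪ (B \ A) = elements in exactly one of A or B
A \ B = {16, 17, 18, 21, 27}
B \ A = {3, 5, 9, 10, 23, 24, 29}
A △ B = {3, 5, 9, 10, 16, 17, 18, 21, 23, 24, 27, 29}

A △ B = {3, 5, 9, 10, 16, 17, 18, 21, 23, 24, 27, 29}


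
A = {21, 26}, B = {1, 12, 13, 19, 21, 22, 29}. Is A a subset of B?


A ⊆ B means every element of A is in B.
Elements in A not in B: {26}
So A ⊄ B.

No, A ⊄ B


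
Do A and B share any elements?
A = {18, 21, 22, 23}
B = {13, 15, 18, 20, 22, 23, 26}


Disjoint means A ∩ B = ∅.
A ∩ B = {18, 22, 23}
A ∩ B ≠ ∅, so A and B are NOT disjoint.

Yes — A and B share the element(s) of A ∩ B = {18, 22, 23}, so they are not disjoint


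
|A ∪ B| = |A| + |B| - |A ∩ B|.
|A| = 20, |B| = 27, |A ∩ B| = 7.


|A ∪ B| = |A| + |B| - |A ∩ B|
= 20 + 27 - 7
= 40

|A ∪ B| = 40


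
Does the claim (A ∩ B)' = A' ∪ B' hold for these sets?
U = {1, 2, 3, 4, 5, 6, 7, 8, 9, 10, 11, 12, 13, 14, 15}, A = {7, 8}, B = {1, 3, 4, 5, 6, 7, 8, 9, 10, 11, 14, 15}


LHS: A ∩ B = {7, 8}
(A ∩ B)' = U \ (A ∩ B) = {1, 2, 3, 4, 5, 6, 9, 10, 11, 12, 13, 14, 15}
A' = {1, 2, 3, 4, 5, 6, 9, 10, 11, 12, 13, 14, 15}, B' = {2, 12, 13}
Claimed RHS: A' ∪ B' = {1, 2, 3, 4, 5, 6, 9, 10, 11, 12, 13, 14, 15}
Identity is VALID: LHS = RHS = {1, 2, 3, 4, 5, 6, 9, 10, 11, 12, 13, 14, 15} ✓

Identity is valid. (A ∩ B)' = A' ∪ B' = {1, 2, 3, 4, 5, 6, 9, 10, 11, 12, 13, 14, 15}


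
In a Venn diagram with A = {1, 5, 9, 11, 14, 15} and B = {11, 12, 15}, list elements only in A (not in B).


A = {1, 5, 9, 11, 14, 15}
B = {11, 12, 15}
Region: only in A (not in B)
Elements: {1, 5, 9, 14}

Elements only in A (not in B): {1, 5, 9, 14}


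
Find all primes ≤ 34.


Checking each candidate:
Condition: primes ≤ 34
Result = {2, 3, 5, 7, 11, 13, 17, 19, 23, 29, 31}

{2, 3, 5, 7, 11, 13, 17, 19, 23, 29, 31}


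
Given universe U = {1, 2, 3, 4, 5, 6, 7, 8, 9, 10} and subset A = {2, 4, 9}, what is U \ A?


Aᶜ = U \ A = elements in U but not in A
U = {1, 2, 3, 4, 5, 6, 7, 8, 9, 10}
A = {2, 4, 9}
Aᶜ = {1, 3, 5, 6, 7, 8, 10}

Aᶜ = {1, 3, 5, 6, 7, 8, 10}


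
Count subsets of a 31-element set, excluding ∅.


Total subsets = 2^n = 2^31 = 2147483648
Non-empty subsets exclude the empty set: 2^n - 1
= 2147483648 - 1
= 2147483647

Number of non-empty subsets = 2147483647


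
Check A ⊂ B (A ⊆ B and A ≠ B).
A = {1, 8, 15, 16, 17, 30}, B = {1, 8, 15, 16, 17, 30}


A ⊂ B requires: A ⊆ B AND A ≠ B.
A ⊆ B? Yes
A = B? Yes
A = B, so A is not a PROPER subset.

No, A is not a proper subset of B


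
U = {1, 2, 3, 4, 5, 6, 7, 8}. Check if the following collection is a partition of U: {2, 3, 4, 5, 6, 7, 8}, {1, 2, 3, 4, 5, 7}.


A partition requires: (1) non-empty parts, (2) pairwise disjoint, (3) union = U
Parts: {2, 3, 4, 5, 6, 7, 8}, {1, 2, 3, 4, 5, 7}
Union of parts: {1, 2, 3, 4, 5, 6, 7, 8}
U = {1, 2, 3, 4, 5, 6, 7, 8}
All non-empty? True
Pairwise disjoint? False
Covers U? True

No, not a valid partition


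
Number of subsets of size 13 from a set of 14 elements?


C(n,k) = n! / (k!(n-k)!)
C(14,13) = 14! / (13!1!)
= 14

C(14,13) = 14


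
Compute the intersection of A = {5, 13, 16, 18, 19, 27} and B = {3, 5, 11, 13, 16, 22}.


A ∩ B = elements in both A and B
A = {5, 13, 16, 18, 19, 27}
B = {3, 5, 11, 13, 16, 22}
A ∩ B = {5, 13, 16}

A ∩ B = {5, 13, 16}


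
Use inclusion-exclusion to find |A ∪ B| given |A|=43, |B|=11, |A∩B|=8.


|A ∪ B| = |A| + |B| - |A ∩ B|
= 43 + 11 - 8
= 46

|A ∪ B| = 46


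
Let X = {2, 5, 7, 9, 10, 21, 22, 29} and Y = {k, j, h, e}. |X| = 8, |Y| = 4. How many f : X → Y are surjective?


n = |X| = 8, k = |Y| = 4. Surjections via inclusion-exclusion:
S(n,k) = Σ(-1)^i × C(k,i) × (k-i)^n, i=0 to k
i=0: (-1)^0×C(4,0)×4^8 = 65536
i=1: (-1)^1×C(4,1)×3^8 = -26244
i=2: (-1)^2×C(4,2)×2^8 = 1536
i=3: (-1)^3×C(4,3)×1^8 = -4
i=4: (-1)^4×C(4,4)×0^8 = 0
Total = 40824

Number of surjections = 40824


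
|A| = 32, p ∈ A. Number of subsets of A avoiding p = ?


Subsets of A avoiding p are subsets of A \ {p}, which has 31 elements.
Count = 2^(n-1) = 2^31
= 2147483648

Number of subsets avoiding p = 2147483648


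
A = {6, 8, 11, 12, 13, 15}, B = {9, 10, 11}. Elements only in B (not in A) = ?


A = {6, 8, 11, 12, 13, 15}
B = {9, 10, 11}
Region: only in B (not in A)
Elements: {9, 10}

Elements only in B (not in A): {9, 10}


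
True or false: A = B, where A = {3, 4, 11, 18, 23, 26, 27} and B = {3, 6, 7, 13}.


Two sets are equal iff they have exactly the same elements.
A = {3, 4, 11, 18, 23, 26, 27}
B = {3, 6, 7, 13}
Differences: {4, 6, 7, 11, 13, 18, 23, 26, 27}
A ≠ B

No, A ≠ B


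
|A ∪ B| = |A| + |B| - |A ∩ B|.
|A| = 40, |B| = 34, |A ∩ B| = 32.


|A ∪ B| = |A| + |B| - |A ∩ B|
= 40 + 34 - 32
= 42

|A ∪ B| = 42


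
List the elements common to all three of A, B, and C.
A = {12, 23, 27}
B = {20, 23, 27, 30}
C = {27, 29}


A ∩ B = {23, 27}
(A ∩ B) ∩ C = {27}

A ∩ B ∩ C = {27}


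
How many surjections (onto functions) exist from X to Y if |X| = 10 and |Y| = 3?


n = |X| = 10, k = |Y| = 3. Surjections via inclusion-exclusion:
S(n,k) = Σ(-1)^i × C(k,i) × (k-i)^n, i=0 to k
i=0: (-1)^0×C(3,0)×3^10 = 59049
i=1: (-1)^1×C(3,1)×2^10 = -3072
i=2: (-1)^2×C(3,2)×1^10 = 3
i=3: (-1)^3×C(3,3)×0^10 = 0
Total = 55980

Number of surjections = 55980


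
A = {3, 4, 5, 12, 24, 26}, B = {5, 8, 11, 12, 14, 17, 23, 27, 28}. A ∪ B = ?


A ∪ B = all elements in A or B (or both)
A = {3, 4, 5, 12, 24, 26}
B = {5, 8, 11, 12, 14, 17, 23, 27, 28}
A ∪ B = {3, 4, 5, 8, 11, 12, 14, 17, 23, 24, 26, 27, 28}

A ∪ B = {3, 4, 5, 8, 11, 12, 14, 17, 23, 24, 26, 27, 28}


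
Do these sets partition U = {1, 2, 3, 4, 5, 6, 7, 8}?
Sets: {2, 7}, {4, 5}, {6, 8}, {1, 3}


A partition requires: (1) non-empty parts, (2) pairwise disjoint, (3) union = U
Parts: {2, 7}, {4, 5}, {6, 8}, {1, 3}
Union of parts: {1, 2, 3, 4, 5, 6, 7, 8}
U = {1, 2, 3, 4, 5, 6, 7, 8}
All non-empty? True
Pairwise disjoint? True
Covers U? True

Yes, valid partition


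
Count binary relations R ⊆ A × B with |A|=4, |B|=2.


A relation from A to B is any subset of A × B.
|A × B| = 4 × 2 = 8
# relations = 2^|A × B| = 2^8 = 256

Number of relations = 256


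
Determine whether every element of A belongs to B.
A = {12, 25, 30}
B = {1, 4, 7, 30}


A ⊆ B means every element of A is in B.
Elements in A not in B: {12, 25}
So A ⊄ B.

No, A ⊄ B


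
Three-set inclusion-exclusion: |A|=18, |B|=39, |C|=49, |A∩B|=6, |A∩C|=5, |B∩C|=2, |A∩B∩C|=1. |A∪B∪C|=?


|A∪B∪C| = |A|+|B|+|C| - |A∩B|-|A∩C|-|B∩C| + |A∩B∩C|
= 18+39+49 - 6-5-2 + 1
= 106 - 13 + 1
= 94

|A ∪ B ∪ C| = 94


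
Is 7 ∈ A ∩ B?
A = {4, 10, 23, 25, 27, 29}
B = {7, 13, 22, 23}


A = {4, 10, 23, 25, 27, 29}, B = {7, 13, 22, 23}
A ∩ B = elements in both A and B
A ∩ B = {23}
Checking if 7 ∈ A ∩ B
7 is not in A ∩ B → False

7 ∉ A ∩ B


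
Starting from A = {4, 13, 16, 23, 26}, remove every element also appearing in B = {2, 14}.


A \ B = elements in A but not in B
A = {4, 13, 16, 23, 26}
B = {2, 14}
Remove from A any elements in B
A \ B = {4, 13, 16, 23, 26}

A \ B = {4, 13, 16, 23, 26}


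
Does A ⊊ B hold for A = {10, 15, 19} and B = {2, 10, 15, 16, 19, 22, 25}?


A ⊂ B requires: A ⊆ B AND A ≠ B.
A ⊆ B? Yes
A = B? No
A ⊂ B: Yes (A is a proper subset of B)

Yes, A ⊂ B


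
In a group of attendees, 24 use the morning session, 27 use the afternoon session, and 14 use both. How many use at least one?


|A ∪ B| = |A| + |B| - |A ∩ B|
= 24 + 27 - 14
= 37

|A ∪ B| = 37


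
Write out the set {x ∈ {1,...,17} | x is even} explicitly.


Checking each candidate:
Condition: even numbers in {1,...,17}
Result = {2, 4, 6, 8, 10, 12, 14, 16}

{2, 4, 6, 8, 10, 12, 14, 16}


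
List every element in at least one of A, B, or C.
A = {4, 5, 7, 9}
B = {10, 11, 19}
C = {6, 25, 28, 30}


A ∪ B = {4, 5, 7, 9, 10, 11, 19}
(A ∪ B) ∪ C = {4, 5, 6, 7, 9, 10, 11, 19, 25, 28, 30}

A ∪ B ∪ C = {4, 5, 6, 7, 9, 10, 11, 19, 25, 28, 30}


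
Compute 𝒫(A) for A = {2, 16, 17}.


|A| = 3, so |P(A)| = 2^3 = 8
Enumerate subsets by cardinality (0 to 3):
∅, {2}, {16}, {17}, {2, 16}, {2, 17}, {16, 17}, {2, 16, 17}

P(A) has 8 subsets: ∅, {2}, {16}, {17}, {2, 16}, {2, 17}, {16, 17}, {2, 16, 17}


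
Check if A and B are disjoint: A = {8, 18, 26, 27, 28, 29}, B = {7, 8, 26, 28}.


Disjoint means A ∩ B = ∅.
A ∩ B = {8, 26, 28}
A ∩ B ≠ ∅, so A and B are NOT disjoint.

No, A and B are not disjoint (A ∩ B = {8, 26, 28})


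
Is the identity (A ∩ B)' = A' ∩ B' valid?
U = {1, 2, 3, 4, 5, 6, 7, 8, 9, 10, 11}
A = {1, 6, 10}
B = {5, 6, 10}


LHS: A ∩ B = {6, 10}
(A ∩ B)' = U \ (A ∩ B) = {1, 2, 3, 4, 5, 7, 8, 9, 11}
A' = {2, 3, 4, 5, 7, 8, 9, 11}, B' = {1, 2, 3, 4, 7, 8, 9, 11}
Claimed RHS: A' ∩ B' = {2, 3, 4, 7, 8, 9, 11}
Identity is INVALID: LHS = {1, 2, 3, 4, 5, 7, 8, 9, 11} but the RHS claimed here equals {2, 3, 4, 7, 8, 9, 11}. The correct form is (A ∩ B)' = A' ∪ B'.

Identity is invalid: (A ∩ B)' = {1, 2, 3, 4, 5, 7, 8, 9, 11} but A' ∩ B' = {2, 3, 4, 7, 8, 9, 11}. The correct De Morgan law is (A ∩ B)' = A' ∪ B'.


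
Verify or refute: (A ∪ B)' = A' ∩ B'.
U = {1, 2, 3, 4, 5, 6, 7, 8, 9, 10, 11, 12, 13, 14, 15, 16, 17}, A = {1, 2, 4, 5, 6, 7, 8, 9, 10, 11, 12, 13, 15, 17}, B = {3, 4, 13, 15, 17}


LHS: A ∪ B = {1, 2, 3, 4, 5, 6, 7, 8, 9, 10, 11, 12, 13, 15, 17}
(A ∪ B)' = U \ (A ∪ B) = {14, 16}
A' = {3, 14, 16}, B' = {1, 2, 5, 6, 7, 8, 9, 10, 11, 12, 14, 16}
Claimed RHS: A' ∩ B' = {14, 16}
Identity is VALID: LHS = RHS = {14, 16} ✓

Identity is valid. (A ∪ B)' = A' ∩ B' = {14, 16}


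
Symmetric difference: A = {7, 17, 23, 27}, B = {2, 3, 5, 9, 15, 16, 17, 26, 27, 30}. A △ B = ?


A △ B = (A \ B) ∪ (B \ A) = elements in exactly one of A or B
A \ B = {7, 23}
B \ A = {2, 3, 5, 9, 15, 16, 26, 30}
A △ B = {2, 3, 5, 7, 9, 15, 16, 23, 26, 30}

A △ B = {2, 3, 5, 7, 9, 15, 16, 23, 26, 30}


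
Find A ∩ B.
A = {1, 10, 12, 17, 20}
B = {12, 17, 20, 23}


A ∩ B = elements in both A and B
A = {1, 10, 12, 17, 20}
B = {12, 17, 20, 23}
A ∩ B = {12, 17, 20}

A ∩ B = {12, 17, 20}


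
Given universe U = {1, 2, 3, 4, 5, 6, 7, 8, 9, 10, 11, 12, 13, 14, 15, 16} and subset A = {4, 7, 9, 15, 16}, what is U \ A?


Aᶜ = U \ A = elements in U but not in A
U = {1, 2, 3, 4, 5, 6, 7, 8, 9, 10, 11, 12, 13, 14, 15, 16}
A = {4, 7, 9, 15, 16}
Aᶜ = {1, 2, 3, 5, 6, 8, 10, 11, 12, 13, 14}

Aᶜ = {1, 2, 3, 5, 6, 8, 10, 11, 12, 13, 14}


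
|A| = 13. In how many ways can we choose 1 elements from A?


C(n,k) = n! / (k!(n-k)!)
C(13,1) = 13! / (1!12!)
= 13

C(13,1) = 13


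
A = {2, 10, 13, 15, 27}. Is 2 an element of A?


A = {2, 10, 13, 15, 27}
Checking if 2 is in A
2 is in A → True

2 ∈ A


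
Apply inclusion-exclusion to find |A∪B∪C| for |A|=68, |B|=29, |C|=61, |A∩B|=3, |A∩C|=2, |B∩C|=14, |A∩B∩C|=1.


|A∪B∪C| = |A|+|B|+|C| - |A∩B|-|A∩C|-|B∩C| + |A∩B∩C|
= 68+29+61 - 3-2-14 + 1
= 158 - 19 + 1
= 140

|A ∪ B ∪ C| = 140


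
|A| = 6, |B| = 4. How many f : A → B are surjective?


n = |A| = 6, k = |B| = 4. Surjections via inclusion-exclusion:
S(n,k) = Σ(-1)^i × C(k,i) × (k-i)^n, i=0 to k
i=0: (-1)^0×C(4,0)×4^6 = 4096
i=1: (-1)^1×C(4,1)×3^6 = -2916
i=2: (-1)^2×C(4,2)×2^6 = 384
i=3: (-1)^3×C(4,3)×1^6 = -4
i=4: (-1)^4×C(4,4)×0^6 = 0
Total = 1560

Number of surjections = 1560


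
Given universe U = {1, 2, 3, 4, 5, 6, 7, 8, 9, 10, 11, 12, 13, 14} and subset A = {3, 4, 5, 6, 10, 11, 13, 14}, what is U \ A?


Aᶜ = U \ A = elements in U but not in A
U = {1, 2, 3, 4, 5, 6, 7, 8, 9, 10, 11, 12, 13, 14}
A = {3, 4, 5, 6, 10, 11, 13, 14}
Aᶜ = {1, 2, 7, 8, 9, 12}

Aᶜ = {1, 2, 7, 8, 9, 12}


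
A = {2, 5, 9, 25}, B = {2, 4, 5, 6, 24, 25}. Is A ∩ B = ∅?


Disjoint means A ∩ B = ∅.
A ∩ B = {2, 5, 25}
A ∩ B ≠ ∅, so A and B are NOT disjoint.

No, A and B are not disjoint (A ∩ B = {2, 5, 25})


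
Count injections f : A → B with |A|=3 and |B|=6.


An injection sends each of |A| = 3 inputs to a distinct output in B.
# injections = |B|·(|B|-1)·…·(|B|-|A|+1) = 6! / (6 - 3)!
= 6 × 5 × 4
= 120

Number of injections = 120


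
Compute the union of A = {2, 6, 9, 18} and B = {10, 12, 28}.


A ∪ B = all elements in A or B (or both)
A = {2, 6, 9, 18}
B = {10, 12, 28}
A ∪ B = {2, 6, 9, 10, 12, 18, 28}

A ∪ B = {2, 6, 9, 10, 12, 18, 28}


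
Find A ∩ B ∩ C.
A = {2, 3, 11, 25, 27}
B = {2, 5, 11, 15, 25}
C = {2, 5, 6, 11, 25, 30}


A ∩ B = {2, 11, 25}
(A ∩ B) ∩ C = {2, 11, 25}

A ∩ B ∩ C = {2, 11, 25}


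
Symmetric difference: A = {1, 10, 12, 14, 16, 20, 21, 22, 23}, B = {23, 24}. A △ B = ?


A △ B = (A \ B) ∪ (B \ A) = elements in exactly one of A or B
A \ B = {1, 10, 12, 14, 16, 20, 21, 22}
B \ A = {24}
A △ B = {1, 10, 12, 14, 16, 20, 21, 22, 24}

A △ B = {1, 10, 12, 14, 16, 20, 21, 22, 24}


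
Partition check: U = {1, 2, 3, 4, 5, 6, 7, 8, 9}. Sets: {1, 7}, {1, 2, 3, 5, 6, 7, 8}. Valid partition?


A partition requires: (1) non-empty parts, (2) pairwise disjoint, (3) union = U
Parts: {1, 7}, {1, 2, 3, 5, 6, 7, 8}
Union of parts: {1, 2, 3, 5, 6, 7, 8}
U = {1, 2, 3, 4, 5, 6, 7, 8, 9}
All non-empty? True
Pairwise disjoint? False
Covers U? False

No, not a valid partition


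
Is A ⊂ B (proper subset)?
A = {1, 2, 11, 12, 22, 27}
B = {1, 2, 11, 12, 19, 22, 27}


A ⊂ B requires: A ⊆ B AND A ≠ B.
A ⊆ B? Yes
A = B? No
A ⊂ B: Yes (A is a proper subset of B)

Yes, A ⊂ B


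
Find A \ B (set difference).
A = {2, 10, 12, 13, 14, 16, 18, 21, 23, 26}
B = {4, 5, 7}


A \ B = elements in A but not in B
A = {2, 10, 12, 13, 14, 16, 18, 21, 23, 26}
B = {4, 5, 7}
Remove from A any elements in B
A \ B = {2, 10, 12, 13, 14, 16, 18, 21, 23, 26}

A \ B = {2, 10, 12, 13, 14, 16, 18, 21, 23, 26}


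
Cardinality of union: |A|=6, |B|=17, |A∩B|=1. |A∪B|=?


|A ∪ B| = |A| + |B| - |A ∩ B|
= 6 + 17 - 1
= 22

|A ∪ B| = 22


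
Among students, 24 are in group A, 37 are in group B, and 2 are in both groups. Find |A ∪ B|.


|A ∪ B| = |A| + |B| - |A ∩ B|
= 24 + 37 - 2
= 59

|A ∪ B| = 59


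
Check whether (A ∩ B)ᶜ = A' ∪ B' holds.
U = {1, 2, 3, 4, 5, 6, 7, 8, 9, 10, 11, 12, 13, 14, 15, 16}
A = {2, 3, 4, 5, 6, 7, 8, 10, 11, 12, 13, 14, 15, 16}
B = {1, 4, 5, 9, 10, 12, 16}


LHS: A ∩ B = {4, 5, 10, 12, 16}
(A ∩ B)' = U \ (A ∩ B) = {1, 2, 3, 6, 7, 8, 9, 11, 13, 14, 15}
A' = {1, 9}, B' = {2, 3, 6, 7, 8, 11, 13, 14, 15}
Claimed RHS: A' ∪ B' = {1, 2, 3, 6, 7, 8, 9, 11, 13, 14, 15}
Identity is VALID: LHS = RHS = {1, 2, 3, 6, 7, 8, 9, 11, 13, 14, 15} ✓

Identity is valid. (A ∩ B)' = A' ∪ B' = {1, 2, 3, 6, 7, 8, 9, 11, 13, 14, 15}


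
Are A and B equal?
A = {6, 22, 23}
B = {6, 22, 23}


Two sets are equal iff they have exactly the same elements.
A = {6, 22, 23}
B = {6, 22, 23}
Same elements → A = B

Yes, A = B


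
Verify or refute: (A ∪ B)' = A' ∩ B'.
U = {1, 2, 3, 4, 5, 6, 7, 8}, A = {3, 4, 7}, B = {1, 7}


LHS: A ∪ B = {1, 3, 4, 7}
(A ∪ B)' = U \ (A ∪ B) = {2, 5, 6, 8}
A' = {1, 2, 5, 6, 8}, B' = {2, 3, 4, 5, 6, 8}
Claimed RHS: A' ∩ B' = {2, 5, 6, 8}
Identity is VALID: LHS = RHS = {2, 5, 6, 8} ✓

Identity is valid. (A ∪ B)' = A' ∩ B' = {2, 5, 6, 8}


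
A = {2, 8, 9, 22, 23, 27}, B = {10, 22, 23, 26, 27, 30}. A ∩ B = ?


A ∩ B = elements in both A and B
A = {2, 8, 9, 22, 23, 27}
B = {10, 22, 23, 26, 27, 30}
A ∩ B = {22, 23, 27}

A ∩ B = {22, 23, 27}


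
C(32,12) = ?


C(n,k) = n! / (k!(n-k)!)
C(32,12) = 32! / (12!20!)
= 225792840

C(32,12) = 225792840


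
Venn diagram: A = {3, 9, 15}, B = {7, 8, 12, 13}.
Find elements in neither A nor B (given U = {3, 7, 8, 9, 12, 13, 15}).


A = {3, 9, 15}
B = {7, 8, 12, 13}
Region: in neither A nor B (given U = {3, 7, 8, 9, 12, 13, 15})
Elements: ∅

Elements in neither A nor B (given U = {3, 7, 8, 9, 12, 13, 15}): ∅


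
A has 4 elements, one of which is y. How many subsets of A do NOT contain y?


Subsets of A avoiding y are subsets of A \ {y}, which has 3 elements.
Count = 2^(n-1) = 2^3
= 8

Number of subsets avoiding y = 8


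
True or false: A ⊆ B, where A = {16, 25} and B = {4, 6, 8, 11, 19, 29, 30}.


A ⊆ B means every element of A is in B.
Elements in A not in B: {16, 25}
So A ⊄ B.

No, A ⊄ B


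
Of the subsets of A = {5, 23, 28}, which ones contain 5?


A subset of A contains 5 iff the remaining 2 elements form any subset of A \ {5}.
Count: 2^(n-1) = 2^2 = 4
Subsets containing 5: {5}, {5, 23}, {5, 28}, {5, 23, 28}

Subsets containing 5 (4 total): {5}, {5, 23}, {5, 28}, {5, 23, 28}


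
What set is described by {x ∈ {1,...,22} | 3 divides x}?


Checking each candidate:
Condition: multiples of 3 in {1,...,22}
Result = {3, 6, 9, 12, 15, 18, 21}

{3, 6, 9, 12, 15, 18, 21}


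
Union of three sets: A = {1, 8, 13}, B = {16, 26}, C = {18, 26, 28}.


A ∪ B = {1, 8, 13, 16, 26}
(A ∪ B) ∪ C = {1, 8, 13, 16, 18, 26, 28}

A ∪ B ∪ C = {1, 8, 13, 16, 18, 26, 28}


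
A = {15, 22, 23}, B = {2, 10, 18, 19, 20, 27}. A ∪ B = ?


A ∪ B = all elements in A or B (or both)
A = {15, 22, 23}
B = {2, 10, 18, 19, 20, 27}
A ∪ B = {2, 10, 15, 18, 19, 20, 22, 23, 27}

A ∪ B = {2, 10, 15, 18, 19, 20, 22, 23, 27}


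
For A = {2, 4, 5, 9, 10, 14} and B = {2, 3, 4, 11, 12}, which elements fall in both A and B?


A = {2, 4, 5, 9, 10, 14}
B = {2, 3, 4, 11, 12}
Region: in both A and B
Elements: {2, 4}

Elements in both A and B: {2, 4}


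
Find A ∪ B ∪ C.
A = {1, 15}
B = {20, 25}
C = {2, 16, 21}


A ∪ B = {1, 15, 20, 25}
(A ∪ B) ∪ C = {1, 2, 15, 16, 20, 21, 25}

A ∪ B ∪ C = {1, 2, 15, 16, 20, 21, 25}


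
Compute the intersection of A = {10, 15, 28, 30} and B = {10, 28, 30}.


A ∩ B = elements in both A and B
A = {10, 15, 28, 30}
B = {10, 28, 30}
A ∩ B = {10, 28, 30}

A ∩ B = {10, 28, 30}


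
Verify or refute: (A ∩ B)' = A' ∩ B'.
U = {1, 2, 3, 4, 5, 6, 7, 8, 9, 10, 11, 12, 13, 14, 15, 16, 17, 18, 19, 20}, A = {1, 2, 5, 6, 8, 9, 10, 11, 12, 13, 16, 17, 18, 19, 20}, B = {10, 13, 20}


LHS: A ∩ B = {10, 13, 20}
(A ∩ B)' = U \ (A ∩ B) = {1, 2, 3, 4, 5, 6, 7, 8, 9, 11, 12, 14, 15, 16, 17, 18, 19}
A' = {3, 4, 7, 14, 15}, B' = {1, 2, 3, 4, 5, 6, 7, 8, 9, 11, 12, 14, 15, 16, 17, 18, 19}
Claimed RHS: A' ∩ B' = {3, 4, 7, 14, 15}
Identity is INVALID: LHS = {1, 2, 3, 4, 5, 6, 7, 8, 9, 11, 12, 14, 15, 16, 17, 18, 19} but the RHS claimed here equals {3, 4, 7, 14, 15}. The correct form is (A ∩ B)' = A' ∪ B'.

Identity is invalid: (A ∩ B)' = {1, 2, 3, 4, 5, 6, 7, 8, 9, 11, 12, 14, 15, 16, 17, 18, 19} but A' ∩ B' = {3, 4, 7, 14, 15}. The correct De Morgan law is (A ∩ B)' = A' ∪ B'.


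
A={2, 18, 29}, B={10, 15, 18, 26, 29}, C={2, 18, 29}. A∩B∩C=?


A ∩ B = {18, 29}
(A ∩ B) ∩ C = {18, 29}

A ∩ B ∩ C = {18, 29}


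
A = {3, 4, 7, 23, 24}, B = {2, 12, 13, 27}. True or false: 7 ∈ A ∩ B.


A = {3, 4, 7, 23, 24}, B = {2, 12, 13, 27}
A ∩ B = elements in both A and B
A ∩ B = ∅
Checking if 7 ∈ A ∩ B
7 is not in A ∩ B → False

7 ∉ A ∩ B


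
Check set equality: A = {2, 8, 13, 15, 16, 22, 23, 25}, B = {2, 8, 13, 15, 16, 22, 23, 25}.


Two sets are equal iff they have exactly the same elements.
A = {2, 8, 13, 15, 16, 22, 23, 25}
B = {2, 8, 13, 15, 16, 22, 23, 25}
Same elements → A = B

Yes, A = B


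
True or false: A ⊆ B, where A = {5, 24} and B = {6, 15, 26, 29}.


A ⊆ B means every element of A is in B.
Elements in A not in B: {5, 24}
So A ⊄ B.

No, A ⊄ B


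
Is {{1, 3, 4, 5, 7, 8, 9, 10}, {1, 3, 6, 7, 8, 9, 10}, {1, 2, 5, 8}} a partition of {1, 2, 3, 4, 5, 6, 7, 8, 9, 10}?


A partition requires: (1) non-empty parts, (2) pairwise disjoint, (3) union = U
Parts: {1, 3, 4, 5, 7, 8, 9, 10}, {1, 3, 6, 7, 8, 9, 10}, {1, 2, 5, 8}
Union of parts: {1, 2, 3, 4, 5, 6, 7, 8, 9, 10}
U = {1, 2, 3, 4, 5, 6, 7, 8, 9, 10}
All non-empty? True
Pairwise disjoint? False
Covers U? True

No, not a valid partition


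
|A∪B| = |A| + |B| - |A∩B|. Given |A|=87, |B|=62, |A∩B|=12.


|A ∪ B| = |A| + |B| - |A ∩ B|
= 87 + 62 - 12
= 137

|A ∪ B| = 137


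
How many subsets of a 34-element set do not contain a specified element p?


Subsets of A avoiding p are subsets of A \ {p}, which has 33 elements.
Count = 2^(n-1) = 2^33
= 8589934592

Number of subsets avoiding p = 8589934592


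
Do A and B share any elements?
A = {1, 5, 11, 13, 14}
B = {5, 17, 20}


Disjoint means A ∩ B = ∅.
A ∩ B = {5}
A ∩ B ≠ ∅, so A and B are NOT disjoint.

Yes — A and B share the element(s) of A ∩ B = {5}, so they are not disjoint


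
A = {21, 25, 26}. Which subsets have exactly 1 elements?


|A| = 3, so A has C(3,1) = 3 subsets of size 1.
Enumerate by choosing 1 elements from A at a time:
{21}, {25}, {26}

1-element subsets (3 total): {21}, {25}, {26}


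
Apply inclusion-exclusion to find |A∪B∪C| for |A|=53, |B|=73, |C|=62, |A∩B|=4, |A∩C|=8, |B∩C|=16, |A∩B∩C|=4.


|A∪B∪C| = |A|+|B|+|C| - |A∩B|-|A∩C|-|B∩C| + |A∩B∩C|
= 53+73+62 - 4-8-16 + 4
= 188 - 28 + 4
= 164

|A ∪ B ∪ C| = 164


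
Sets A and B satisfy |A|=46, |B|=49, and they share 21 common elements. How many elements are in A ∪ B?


|A ∪ B| = |A| + |B| - |A ∩ B|
= 46 + 49 - 21
= 74

|A ∪ B| = 74


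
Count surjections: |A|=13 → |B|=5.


n = |A| = 13, k = |B| = 5. Surjections via inclusion-exclusion:
S(n,k) = Σ(-1)^i × C(k,i) × (k-i)^n, i=0 to k
i=0: (-1)^0×C(5,0)×5^13 = 1220703125
i=1: (-1)^1×C(5,1)×4^13 = -335544320
i=2: (-1)^2×C(5,2)×3^13 = 15943230
i=3: (-1)^3×C(5,3)×2^13 = -81920
i=4: (-1)^4×C(5,4)×1^13 = 5
i=5: (-1)^5×C(5,5)×0^13 = 0
Total = 901020120

Number of surjections = 901020120


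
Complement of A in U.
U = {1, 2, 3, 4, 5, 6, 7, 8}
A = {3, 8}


Aᶜ = U \ A = elements in U but not in A
U = {1, 2, 3, 4, 5, 6, 7, 8}
A = {3, 8}
Aᶜ = {1, 2, 4, 5, 6, 7}

Aᶜ = {1, 2, 4, 5, 6, 7}


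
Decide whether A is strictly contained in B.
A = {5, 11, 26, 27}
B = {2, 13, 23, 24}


A ⊂ B requires: A ⊆ B AND A ≠ B.
A ⊆ B? No
A ⊄ B, so A is not a proper subset.

No, A is not a proper subset of B


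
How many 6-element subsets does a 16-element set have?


C(n,k) = n! / (k!(n-k)!)
C(16,6) = 16! / (6!10!)
= 8008

C(16,6) = 8008


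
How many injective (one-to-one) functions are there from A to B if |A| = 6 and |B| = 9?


An injection sends each of |A| = 6 inputs to a distinct output in B.
# injections = |B|·(|B|-1)·…·(|B|-|A|+1) = 9! / (9 - 6)!
= 9 × 8 × 7 × 6 × 5 × 4
= 60480

Number of injections = 60480


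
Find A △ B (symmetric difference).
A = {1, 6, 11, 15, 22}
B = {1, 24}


A △ B = (A \ B) ∪ (B \ A) = elements in exactly one of A or B
A \ B = {6, 11, 15, 22}
B \ A = {24}
A △ B = {6, 11, 15, 22, 24}

A △ B = {6, 11, 15, 22, 24}


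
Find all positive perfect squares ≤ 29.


Checking each candidate:
Condition: positive perfect squares ≤ 29
Result = {1, 4, 9, 16, 25}

{1, 4, 9, 16, 25}


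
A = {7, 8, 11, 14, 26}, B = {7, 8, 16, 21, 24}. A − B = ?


A \ B = elements in A but not in B
A = {7, 8, 11, 14, 26}
B = {7, 8, 16, 21, 24}
Remove from A any elements in B
A \ B = {11, 14, 26}

A \ B = {11, 14, 26}


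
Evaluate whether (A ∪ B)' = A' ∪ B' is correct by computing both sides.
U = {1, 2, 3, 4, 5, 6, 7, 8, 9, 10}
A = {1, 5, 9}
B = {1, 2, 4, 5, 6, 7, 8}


LHS: A ∪ B = {1, 2, 4, 5, 6, 7, 8, 9}
(A ∪ B)' = U \ (A ∪ B) = {3, 10}
A' = {2, 3, 4, 6, 7, 8, 10}, B' = {3, 9, 10}
Claimed RHS: A' ∪ B' = {2, 3, 4, 6, 7, 8, 9, 10}
Identity is INVALID: LHS = {3, 10} but the RHS claimed here equals {2, 3, 4, 6, 7, 8, 9, 10}. The correct form is (A ∪ B)' = A' ∩ B'.

Identity is invalid: (A ∪ B)' = {3, 10} but A' ∪ B' = {2, 3, 4, 6, 7, 8, 9, 10}. The correct De Morgan law is (A ∪ B)' = A' ∩ B'.


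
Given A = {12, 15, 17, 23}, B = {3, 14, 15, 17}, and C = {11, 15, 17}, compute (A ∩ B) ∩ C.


A ∩ B = {15, 17}
(A ∩ B) ∩ C = {15, 17}

A ∩ B ∩ C = {15, 17}


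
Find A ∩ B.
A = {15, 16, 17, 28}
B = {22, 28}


A ∩ B = elements in both A and B
A = {15, 16, 17, 28}
B = {22, 28}
A ∩ B = {28}

A ∩ B = {28}


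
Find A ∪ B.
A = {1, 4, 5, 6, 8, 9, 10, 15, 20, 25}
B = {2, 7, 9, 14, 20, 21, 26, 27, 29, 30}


A ∪ B = all elements in A or B (or both)
A = {1, 4, 5, 6, 8, 9, 10, 15, 20, 25}
B = {2, 7, 9, 14, 20, 21, 26, 27, 29, 30}
A ∪ B = {1, 2, 4, 5, 6, 7, 8, 9, 10, 14, 15, 20, 21, 25, 26, 27, 29, 30}

A ∪ B = {1, 2, 4, 5, 6, 7, 8, 9, 10, 14, 15, 20, 21, 25, 26, 27, 29, 30}


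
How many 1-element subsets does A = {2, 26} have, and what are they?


|A| = 2, so A has C(2,1) = 2 subsets of size 1.
Enumerate by choosing 1 elements from A at a time:
{2}, {26}

1-element subsets (2 total): {2}, {26}


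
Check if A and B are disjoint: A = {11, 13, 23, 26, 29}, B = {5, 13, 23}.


Disjoint means A ∩ B = ∅.
A ∩ B = {13, 23}
A ∩ B ≠ ∅, so A and B are NOT disjoint.

No, A and B are not disjoint (A ∩ B = {13, 23})


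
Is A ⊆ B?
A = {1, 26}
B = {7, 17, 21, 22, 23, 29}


A ⊆ B means every element of A is in B.
Elements in A not in B: {1, 26}
So A ⊄ B.

No, A ⊄ B


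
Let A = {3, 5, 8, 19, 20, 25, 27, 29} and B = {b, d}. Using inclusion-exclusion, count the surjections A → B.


n = |A| = 8, k = |B| = 2. Surjections via inclusion-exclusion:
S(n,k) = Σ(-1)^i × C(k,i) × (k-i)^n, i=0 to k
i=0: (-1)^0×C(2,0)×2^8 = 256
i=1: (-1)^1×C(2,1)×1^8 = -2
i=2: (-1)^2×C(2,2)×0^8 = 0
Total = 254

Number of surjections = 254


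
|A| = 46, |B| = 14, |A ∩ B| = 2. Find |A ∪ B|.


|A ∪ B| = |A| + |B| - |A ∩ B|
= 46 + 14 - 2
= 58

|A ∪ B| = 58


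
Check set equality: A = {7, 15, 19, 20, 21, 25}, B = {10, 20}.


Two sets are equal iff they have exactly the same elements.
A = {7, 15, 19, 20, 21, 25}
B = {10, 20}
Differences: {7, 10, 15, 19, 21, 25}
A ≠ B

No, A ≠ B


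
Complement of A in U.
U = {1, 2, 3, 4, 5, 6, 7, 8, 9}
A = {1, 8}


Aᶜ = U \ A = elements in U but not in A
U = {1, 2, 3, 4, 5, 6, 7, 8, 9}
A = {1, 8}
Aᶜ = {2, 3, 4, 5, 6, 7, 9}

Aᶜ = {2, 3, 4, 5, 6, 7, 9}


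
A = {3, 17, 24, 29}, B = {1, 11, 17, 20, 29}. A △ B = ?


A △ B = (A \ B) ∪ (B \ A) = elements in exactly one of A or B
A \ B = {3, 24}
B \ A = {1, 11, 20}
A △ B = {1, 3, 11, 20, 24}

A △ B = {1, 3, 11, 20, 24}


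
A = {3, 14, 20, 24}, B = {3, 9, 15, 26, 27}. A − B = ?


A \ B = elements in A but not in B
A = {3, 14, 20, 24}
B = {3, 9, 15, 26, 27}
Remove from A any elements in B
A \ B = {14, 20, 24}

A \ B = {14, 20, 24}


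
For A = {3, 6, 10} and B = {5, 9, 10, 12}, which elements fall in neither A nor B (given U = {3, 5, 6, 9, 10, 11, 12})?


A = {3, 6, 10}
B = {5, 9, 10, 12}
Region: in neither A nor B (given U = {3, 5, 6, 9, 10, 11, 12})
Elements: {11}

Elements in neither A nor B (given U = {3, 5, 6, 9, 10, 11, 12}): {11}


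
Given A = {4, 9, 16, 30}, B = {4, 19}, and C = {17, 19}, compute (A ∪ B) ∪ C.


A ∪ B = {4, 9, 16, 19, 30}
(A ∪ B) ∪ C = {4, 9, 16, 17, 19, 30}

A ∪ B ∪ C = {4, 9, 16, 17, 19, 30}


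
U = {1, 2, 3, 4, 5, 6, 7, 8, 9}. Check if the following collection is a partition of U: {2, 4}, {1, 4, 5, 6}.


A partition requires: (1) non-empty parts, (2) pairwise disjoint, (3) union = U
Parts: {2, 4}, {1, 4, 5, 6}
Union of parts: {1, 2, 4, 5, 6}
U = {1, 2, 3, 4, 5, 6, 7, 8, 9}
All non-empty? True
Pairwise disjoint? False
Covers U? False

No, not a valid partition


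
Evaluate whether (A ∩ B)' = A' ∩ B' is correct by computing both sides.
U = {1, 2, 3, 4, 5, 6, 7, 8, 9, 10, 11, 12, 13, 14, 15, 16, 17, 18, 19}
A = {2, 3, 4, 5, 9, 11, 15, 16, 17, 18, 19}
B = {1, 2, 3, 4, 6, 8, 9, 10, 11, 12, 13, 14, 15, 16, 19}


LHS: A ∩ B = {2, 3, 4, 9, 11, 15, 16, 19}
(A ∩ B)' = U \ (A ∩ B) = {1, 5, 6, 7, 8, 10, 12, 13, 14, 17, 18}
A' = {1, 6, 7, 8, 10, 12, 13, 14}, B' = {5, 7, 17, 18}
Claimed RHS: A' ∩ B' = {7}
Identity is INVALID: LHS = {1, 5, 6, 7, 8, 10, 12, 13, 14, 17, 18} but the RHS claimed here equals {7}. The correct form is (A ∩ B)' = A' ∪ B'.

Identity is invalid: (A ∩ B)' = {1, 5, 6, 7, 8, 10, 12, 13, 14, 17, 18} but A' ∩ B' = {7}. The correct De Morgan law is (A ∩ B)' = A' ∪ B'.


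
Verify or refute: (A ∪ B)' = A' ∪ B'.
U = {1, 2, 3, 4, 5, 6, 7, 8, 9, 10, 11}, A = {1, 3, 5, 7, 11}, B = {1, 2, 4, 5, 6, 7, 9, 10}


LHS: A ∪ B = {1, 2, 3, 4, 5, 6, 7, 9, 10, 11}
(A ∪ B)' = U \ (A ∪ B) = {8}
A' = {2, 4, 6, 8, 9, 10}, B' = {3, 8, 11}
Claimed RHS: A' ∪ B' = {2, 3, 4, 6, 8, 9, 10, 11}
Identity is INVALID: LHS = {8} but the RHS claimed here equals {2, 3, 4, 6, 8, 9, 10, 11}. The correct form is (A ∪ B)' = A' ∩ B'.

Identity is invalid: (A ∪ B)' = {8} but A' ∪ B' = {2, 3, 4, 6, 8, 9, 10, 11}. The correct De Morgan law is (A ∪ B)' = A' ∩ B'.


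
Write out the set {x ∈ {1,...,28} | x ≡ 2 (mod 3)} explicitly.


Checking each candidate:
Condition: x in {1,...,28} with x ≡ 2 (mod 3)
Result = {2, 5, 8, 11, 14, 17, 20, 23, 26}

{2, 5, 8, 11, 14, 17, 20, 23, 26}


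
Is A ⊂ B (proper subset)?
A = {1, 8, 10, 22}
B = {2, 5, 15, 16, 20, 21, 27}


A ⊂ B requires: A ⊆ B AND A ≠ B.
A ⊆ B? No
A ⊄ B, so A is not a proper subset.

No, A is not a proper subset of B


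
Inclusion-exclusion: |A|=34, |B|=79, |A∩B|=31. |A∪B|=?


|A ∪ B| = |A| + |B| - |A ∩ B|
= 34 + 79 - 31
= 82

|A ∪ B| = 82


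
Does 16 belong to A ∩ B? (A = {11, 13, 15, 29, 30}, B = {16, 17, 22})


A = {11, 13, 15, 29, 30}, B = {16, 17, 22}
A ∩ B = elements in both A and B
A ∩ B = ∅
Checking if 16 ∈ A ∩ B
16 is not in A ∩ B → False

16 ∉ A ∩ B


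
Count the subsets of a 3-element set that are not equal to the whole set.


Total subsets = 2^n = 2^3 = 8
Proper subsets exclude the set itself: 2^n - 1
= 8 - 1
= 7

Number of proper subsets = 7


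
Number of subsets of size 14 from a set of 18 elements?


C(n,k) = n! / (k!(n-k)!)
C(18,14) = 18! / (14!4!)
= 3060

C(18,14) = 3060


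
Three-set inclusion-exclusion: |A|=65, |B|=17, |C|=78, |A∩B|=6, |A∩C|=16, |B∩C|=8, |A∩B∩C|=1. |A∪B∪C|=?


|A∪B∪C| = |A|+|B|+|C| - |A∩B|-|A∩C|-|B∩C| + |A∩B∩C|
= 65+17+78 - 6-16-8 + 1
= 160 - 30 + 1
= 131

|A ∪ B ∪ C| = 131


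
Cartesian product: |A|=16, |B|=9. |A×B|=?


|A × B| = |A| × |B|
= 16 × 9
= 144

|A × B| = 144


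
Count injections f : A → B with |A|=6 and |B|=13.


An injection sends each of |A| = 6 inputs to a distinct output in B.
# injections = |B|·(|B|-1)·…·(|B|-|A|+1) = 13! / (13 - 6)!
= 13 × 12 × 11 × 10 × 9 × 8
= 1235520

Number of injections = 1235520
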